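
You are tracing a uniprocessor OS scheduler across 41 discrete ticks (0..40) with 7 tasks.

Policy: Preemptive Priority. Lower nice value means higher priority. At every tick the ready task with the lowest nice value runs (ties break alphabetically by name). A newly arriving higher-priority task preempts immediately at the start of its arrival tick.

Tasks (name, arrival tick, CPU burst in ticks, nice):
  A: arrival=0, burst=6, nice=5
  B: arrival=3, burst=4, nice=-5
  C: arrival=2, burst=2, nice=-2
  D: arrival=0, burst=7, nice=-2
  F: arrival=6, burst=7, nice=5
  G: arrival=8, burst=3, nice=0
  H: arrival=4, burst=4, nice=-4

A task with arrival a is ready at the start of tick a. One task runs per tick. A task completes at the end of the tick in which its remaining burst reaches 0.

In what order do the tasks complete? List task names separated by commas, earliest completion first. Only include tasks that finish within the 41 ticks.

completion order = B, H, C, D, G, A, F

t=0: ready={A,D} → run D
t=1: ready={A,D} → run D
t=2: ready={A,C,D} → run C
t=3: ready={A,B,C,D} → run B
t=4: ready={A,B,C,D,H} → run B
t=5: ready={A,B,C,D,H} → run B
t=6: ready={A,B,C,D,F,H} → run B
t=7: ready={A,C,D,F,H} → run H
t=8: ready={A,C,D,F,G,H} → run H
t=9: ready={A,C,D,F,G,H} → run H
t=10: ready={A,C,D,F,G,H} → run H
t=11: ready={A,C,D,F,G} → run C
t=12: ready={A,D,F,G} → run D
t=13: ready={A,D,F,G} → run D
t=14: ready={A,D,F,G} → run D
t=15: ready={A,D,F,G} → run D
t=16: ready={A,D,F,G} → run D
t=17: ready={A,F,G} → run G
t=18: ready={A,F,G} → run G
t=19: ready={A,F,G} → run G
t=20: ready={A,F} → run A
t=21: ready={A,F} → run A
t=22: ready={A,F} → run A
t=23: ready={A,F} → run A
t=24: ready={A,F} → run A
t=25: ready={A,F} → run A
t=26: ready={F} → run F
t=27: ready={F} → run F
t=28: ready={F} → run F
t=29: ready={F} → run F
t=30: ready={F} → run F
t=31: ready={F} → run F
t=32: ready={F} → run F
t=33: (idle)
t=34: (idle)
t=35: (idle)
t=36: (idle)
t=37: (idle)
t=38: (idle)
t=39: (idle)
t=40: (idle)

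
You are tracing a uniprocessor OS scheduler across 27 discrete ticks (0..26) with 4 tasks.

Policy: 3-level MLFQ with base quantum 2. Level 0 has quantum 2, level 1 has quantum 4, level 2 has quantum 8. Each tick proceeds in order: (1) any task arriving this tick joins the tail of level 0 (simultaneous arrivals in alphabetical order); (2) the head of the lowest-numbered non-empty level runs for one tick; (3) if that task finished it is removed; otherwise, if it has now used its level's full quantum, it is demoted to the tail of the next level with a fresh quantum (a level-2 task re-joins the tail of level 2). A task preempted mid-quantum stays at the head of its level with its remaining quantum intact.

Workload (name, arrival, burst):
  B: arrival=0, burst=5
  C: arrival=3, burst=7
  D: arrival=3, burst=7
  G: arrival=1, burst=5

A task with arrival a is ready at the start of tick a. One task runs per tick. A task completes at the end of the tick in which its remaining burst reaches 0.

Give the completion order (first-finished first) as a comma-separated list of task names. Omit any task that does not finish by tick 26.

t=0: L0/L1/L2 = B/-/- → run B
t=1: L0/L1/L2 = BG/-/- → run B
t=2: L0/L1/L2 = G/B/- → run G
t=3: L0/L1/L2 = GCD/B/- → run G
t=4: L0/L1/L2 = CD/BG/- → run C
t=5: L0/L1/L2 = CD/BG/- → run C
t=6: L0/L1/L2 = D/BGC/- → run D
t=7: L0/L1/L2 = D/BGC/- → run D
t=8: L0/L1/L2 = -/BGCD/- → run B
t=9: L0/L1/L2 = -/BGCD/- → run B
t=10: L0/L1/L2 = -/BGCD/- → run B
t=11: L0/L1/L2 = -/GCD/- → run G
t=12: L0/L1/L2 = -/GCD/- → run G
t=13: L0/L1/L2 = -/GCD/- → run G
t=14: L0/L1/L2 = -/CD/- → run C
t=15: L0/L1/L2 = -/CD/- → run C
t=16: L0/L1/L2 = -/CD/- → run C
t=17: L0/L1/L2 = -/CD/- → run C
t=18: L0/L1/L2 = -/D/C → run D
t=19: L0/L1/L2 = -/D/C → run D
t=20: L0/L1/L2 = -/D/C → run D
t=21: L0/L1/L2 = -/D/C → run D
t=22: L0/L1/L2 = -/-/CD → run C
t=23: L0/L1/L2 = -/-/D → run D
t=24: (idle)
t=25: (idle)
t=26: (idle)

completion order = B, G, C, D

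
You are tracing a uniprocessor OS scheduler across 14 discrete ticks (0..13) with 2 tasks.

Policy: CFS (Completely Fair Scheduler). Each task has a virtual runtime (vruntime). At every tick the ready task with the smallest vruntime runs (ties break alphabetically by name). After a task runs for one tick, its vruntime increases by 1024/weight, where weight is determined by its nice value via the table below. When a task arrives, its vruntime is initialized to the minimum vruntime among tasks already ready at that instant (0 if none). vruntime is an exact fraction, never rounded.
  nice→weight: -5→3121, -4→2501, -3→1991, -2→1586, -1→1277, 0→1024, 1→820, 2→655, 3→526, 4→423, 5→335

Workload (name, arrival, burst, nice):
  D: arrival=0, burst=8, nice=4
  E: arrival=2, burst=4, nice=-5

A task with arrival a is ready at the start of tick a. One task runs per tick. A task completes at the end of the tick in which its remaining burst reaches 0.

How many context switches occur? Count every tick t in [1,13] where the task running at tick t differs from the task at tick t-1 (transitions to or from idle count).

t=0: vr[D=0] → run D
t=1: vr[D=1024/423] → run D
t=2: vr[D=2048/423 E=2048/423] → run D
t=3: vr[D=1024/141 E=2048/423] → run E
t=4: vr[D=1024/141 E=6824960/1320183] → run E
t=5: vr[D=1024/141 E=7258112/1320183] → run E
t=6: vr[D=1024/141 E=7691264/1320183] → run E
t=7: vr[D=1024/141] → run D
t=8: vr[D=4096/423] → run D
t=9: vr[D=5120/423] → run D
t=10: vr[D=2048/141] → run D
t=11: vr[D=7168/423] → run D
t=12: (idle)
t=13: (idle)

context switches = 3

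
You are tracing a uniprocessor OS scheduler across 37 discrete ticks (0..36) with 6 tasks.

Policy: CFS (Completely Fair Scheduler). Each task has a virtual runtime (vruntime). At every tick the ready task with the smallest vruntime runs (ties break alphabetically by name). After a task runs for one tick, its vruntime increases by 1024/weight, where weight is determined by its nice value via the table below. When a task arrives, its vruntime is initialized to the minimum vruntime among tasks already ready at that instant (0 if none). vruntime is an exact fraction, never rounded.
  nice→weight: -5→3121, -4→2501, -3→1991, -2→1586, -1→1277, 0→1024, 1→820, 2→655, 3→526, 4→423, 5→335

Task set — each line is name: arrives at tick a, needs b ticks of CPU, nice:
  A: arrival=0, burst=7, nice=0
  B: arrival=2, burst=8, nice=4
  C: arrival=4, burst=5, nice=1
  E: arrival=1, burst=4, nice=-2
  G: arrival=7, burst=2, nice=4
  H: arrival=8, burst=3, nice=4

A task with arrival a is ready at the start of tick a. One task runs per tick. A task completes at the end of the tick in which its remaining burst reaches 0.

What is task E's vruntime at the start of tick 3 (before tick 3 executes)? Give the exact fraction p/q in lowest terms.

vruntime(E, start of tick 3) = 1/1

t=0: vr[A=0] → run A
t=1: vr[A=1 E=1] → run A
t=2: vr[A=2 B=1 E=1] → run B
t=3: vr[A=2 B=1447/423 E=1] → run E
t=4: vr[A=2 B=1447/423 C=1305/793 E=1305/793] → run C
t=5: vr[A=2 B=1447/423 C=470533/162565 E=1305/793] → run E
t=6: vr[A=2 B=1447/423 C=470533/162565 E=1817/793] → run A
t=7: vr[A=3 B=1447/423 C=470533/162565 E=1817/793 G=1817/793] → run E
t=8: vr[A=3 B=1447/423 C=470533/162565 E=2329/793 G=1817/793 H=1817/793] → run G
t=9: vr[A=3 B=1447/423 C=470533/162565 E=2329/793 G=1580623/335439 H=1817/793] → run H
t=10: vr[A=3 B=1447/423 C=470533/162565 E=2329/793 G=1580623/335439 H=1580623/335439] → run C
t=11: vr[A=3 B=1447/423 C=673541/162565 E=2329/793 G=1580623/335439 H=1580623/335439] → run E
t=12: vr[A=3 B=1447/423 C=673541/162565 G=1580623/335439 H=1580623/335439] → run A
t=13: vr[A=4 B=1447/423 C=673541/162565 G=1580623/335439 H=1580623/335439] → run B
t=14: vr[A=4 B=2471/423 C=673541/162565 G=1580623/335439 H=1580623/335439] → run A
t=15: vr[A=5 B=2471/423 C=673541/162565 G=1580623/335439 H=1580623/335439] → run C
t=16: vr[A=5 B=2471/423 C=876549/162565 G=1580623/335439 H=1580623/335439] → run G
t=17: vr[A=5 B=2471/423 C=876549/162565 H=1580623/335439] → run H
t=18: vr[A=5 B=2471/423 C=876549/162565 H=2392655/335439] → run A
t=19: vr[A=6 B=2471/423 C=876549/162565 H=2392655/335439] → run C
t=20: vr[A=6 B=2471/423 C=1079557/162565 H=2392655/335439] → run B
t=21: vr[A=6 B=1165/141 C=1079557/162565 H=2392655/335439] → run A
t=22: vr[B=1165/141 C=1079557/162565 H=2392655/335439] → run C
t=23: vr[B=1165/141 H=2392655/335439] → run H
t=24: vr[B=1165/141] → run B
t=25: vr[B=4519/423] → run B
t=26: vr[B=5543/423] → run B
t=27: vr[B=2189/141] → run B
t=28: vr[B=7591/423] → run B
t=29: (idle)
t=30: (idle)
t=31: (idle)
t=32: (idle)
t=33: (idle)
t=34: (idle)
t=35: (idle)
t=36: (idle)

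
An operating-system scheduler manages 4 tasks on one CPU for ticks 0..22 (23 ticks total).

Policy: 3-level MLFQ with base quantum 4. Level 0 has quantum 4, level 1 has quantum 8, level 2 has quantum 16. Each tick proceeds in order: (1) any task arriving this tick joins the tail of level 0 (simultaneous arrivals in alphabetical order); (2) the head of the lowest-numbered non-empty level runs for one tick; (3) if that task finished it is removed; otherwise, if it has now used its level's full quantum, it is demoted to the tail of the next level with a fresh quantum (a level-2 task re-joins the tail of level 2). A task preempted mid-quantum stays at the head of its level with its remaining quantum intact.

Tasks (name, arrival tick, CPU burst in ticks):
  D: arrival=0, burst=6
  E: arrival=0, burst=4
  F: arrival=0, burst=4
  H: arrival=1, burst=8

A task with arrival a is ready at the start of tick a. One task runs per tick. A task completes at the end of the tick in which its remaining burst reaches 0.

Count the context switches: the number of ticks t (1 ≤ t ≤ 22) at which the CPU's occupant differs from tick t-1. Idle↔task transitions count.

t=0: L0/L1/L2 = DEF/-/- → run D
t=1: L0/L1/L2 = DEFH/-/- → run D
t=2: L0/L1/L2 = DEFH/-/- → run D
t=3: L0/L1/L2 = DEFH/-/- → run D
t=4: L0/L1/L2 = EFH/D/- → run E
t=5: L0/L1/L2 = EFH/D/- → run E
t=6: L0/L1/L2 = EFH/D/- → run E
t=7: L0/L1/L2 = EFH/D/- → run E
t=8: L0/L1/L2 = FH/D/- → run F
t=9: L0/L1/L2 = FH/D/- → run F
t=10: L0/L1/L2 = FH/D/- → run F
t=11: L0/L1/L2 = FH/D/- → run F
t=12: L0/L1/L2 = H/D/- → run H
t=13: L0/L1/L2 = H/D/- → run H
t=14: L0/L1/L2 = H/D/- → run H
t=15: L0/L1/L2 = H/D/- → run H
t=16: L0/L1/L2 = -/DH/- → run D
t=17: L0/L1/L2 = -/DH/- → run D
t=18: L0/L1/L2 = -/H/- → run H
t=19: L0/L1/L2 = -/H/- → run H
t=20: L0/L1/L2 = -/H/- → run H
t=21: L0/L1/L2 = -/H/- → run H
t=22: (idle)

context switches = 6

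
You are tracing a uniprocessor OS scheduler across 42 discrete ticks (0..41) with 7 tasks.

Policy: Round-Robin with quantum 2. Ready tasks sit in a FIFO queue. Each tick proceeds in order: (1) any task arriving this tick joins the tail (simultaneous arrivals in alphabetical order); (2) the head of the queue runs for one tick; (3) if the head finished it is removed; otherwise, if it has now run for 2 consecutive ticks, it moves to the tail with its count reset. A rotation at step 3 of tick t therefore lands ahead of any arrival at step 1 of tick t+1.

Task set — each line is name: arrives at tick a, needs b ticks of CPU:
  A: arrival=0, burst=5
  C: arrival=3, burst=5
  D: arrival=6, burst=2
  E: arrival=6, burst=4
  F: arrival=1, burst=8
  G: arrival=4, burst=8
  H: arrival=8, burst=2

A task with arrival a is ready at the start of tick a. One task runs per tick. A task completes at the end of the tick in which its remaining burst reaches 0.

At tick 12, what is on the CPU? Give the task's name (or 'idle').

running at tick 12 = A

t=0: queue=[A] q_used=0 → run A
t=1: queue=[A,F] q_used=1 → run A
t=2: queue=[F,A] q_used=0 → run F
t=3: queue=[F,A,C] q_used=1 → run F
t=4: queue=[A,C,F,G] q_used=0 → run A
t=5: queue=[A,C,F,G] q_used=1 → run A
t=6: queue=[C,F,G,A,D,E] q_used=0 → run C
t=7: queue=[C,F,G,A,D,E] q_used=1 → run C
t=8: queue=[F,G,A,D,E,C,H] q_used=0 → run F
t=9: queue=[F,G,A,D,E,C,H] q_used=1 → run F
t=10: queue=[G,A,D,E,C,H,F] q_used=0 → run G
t=11: queue=[G,A,D,E,C,H,F] q_used=1 → run G
t=12: queue=[A,D,E,C,H,F,G] q_used=0 → run A
t=13: queue=[D,E,C,H,F,G] q_used=0 → run D
t=14: queue=[D,E,C,H,F,G] q_used=1 → run D
t=15: queue=[E,C,H,F,G] q_used=0 → run E
t=16: queue=[E,C,H,F,G] q_used=1 → run E
t=17: queue=[C,H,F,G,E] q_used=0 → run C
t=18: queue=[C,H,F,G,E] q_used=1 → run C
t=19: queue=[H,F,G,E,C] q_used=0 → run H
t=20: queue=[H,F,G,E,C] q_used=1 → run H
t=21: queue=[F,G,E,C] q_used=0 → run F
t=22: queue=[F,G,E,C] q_used=1 → run F
t=23: queue=[G,E,C,F] q_used=0 → run G
t=24: queue=[G,E,C,F] q_used=1 → run G
t=25: queue=[E,C,F,G] q_used=0 → run E
t=26: queue=[E,C,F,G] q_used=1 → run E
t=27: queue=[C,F,G] q_used=0 → run C
t=28: queue=[F,G] q_used=0 → run F
t=29: queue=[F,G] q_used=1 → run F
t=30: queue=[G] q_used=0 → run G
t=31: queue=[G] q_used=1 → run G
t=32: queue=[G] q_used=0 → run G
t=33: queue=[G] q_used=1 → run G
t=34: (idle)
t=35: (idle)
t=36: (idle)
t=37: (idle)
t=38: (idle)
t=39: (idle)
t=40: (idle)
t=41: (idle)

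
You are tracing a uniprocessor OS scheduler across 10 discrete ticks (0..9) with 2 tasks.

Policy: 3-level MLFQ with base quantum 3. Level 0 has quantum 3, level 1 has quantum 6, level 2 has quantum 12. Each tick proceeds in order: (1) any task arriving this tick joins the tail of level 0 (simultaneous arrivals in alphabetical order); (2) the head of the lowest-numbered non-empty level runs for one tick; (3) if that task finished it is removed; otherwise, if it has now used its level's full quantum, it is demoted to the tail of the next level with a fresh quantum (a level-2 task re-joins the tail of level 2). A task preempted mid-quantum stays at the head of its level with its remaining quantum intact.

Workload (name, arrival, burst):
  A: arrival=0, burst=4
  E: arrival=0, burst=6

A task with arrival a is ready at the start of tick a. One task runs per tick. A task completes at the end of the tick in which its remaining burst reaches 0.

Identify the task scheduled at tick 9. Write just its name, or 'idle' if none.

t=0: L0/L1/L2 = AE/-/- → run A
t=1: L0/L1/L2 = AE/-/- → run A
t=2: L0/L1/L2 = AE/-/- → run A
t=3: L0/L1/L2 = E/A/- → run E
t=4: L0/L1/L2 = E/A/- → run E
t=5: L0/L1/L2 = E/A/- → run E
t=6: L0/L1/L2 = -/AE/- → run A
t=7: L0/L1/L2 = -/E/- → run E
t=8: L0/L1/L2 = -/E/- → run E
t=9: L0/L1/L2 = -/E/- → run E

running at tick 9 = E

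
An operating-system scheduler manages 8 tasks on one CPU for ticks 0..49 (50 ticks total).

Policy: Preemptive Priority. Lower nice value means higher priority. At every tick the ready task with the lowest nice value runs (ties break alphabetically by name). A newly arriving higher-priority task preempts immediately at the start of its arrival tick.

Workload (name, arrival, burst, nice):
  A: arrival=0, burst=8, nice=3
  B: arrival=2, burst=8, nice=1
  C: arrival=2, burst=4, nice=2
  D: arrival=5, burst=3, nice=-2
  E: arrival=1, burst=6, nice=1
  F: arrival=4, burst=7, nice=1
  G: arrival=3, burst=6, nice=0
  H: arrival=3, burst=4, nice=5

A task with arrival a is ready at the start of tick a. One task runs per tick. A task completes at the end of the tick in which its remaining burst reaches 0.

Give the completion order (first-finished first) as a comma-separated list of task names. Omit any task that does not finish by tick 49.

t=0: ready={A} → run A
t=1: ready={A,E} → run E
t=2: ready={A,B,C,E} → run B
t=3: ready={A,B,C,E,G,H} → run G
t=4: ready={A,B,C,E,F,G,H} → run G
t=5: ready={A,B,C,D,E,F,G,H} → run D
t=6: ready={A,B,C,D,E,F,G,H} → run D
t=7: ready={A,B,C,D,E,F,G,H} → run D
t=8: ready={A,B,C,E,F,G,H} → run G
t=9: ready={A,B,C,E,F,G,H} → run G
t=10: ready={A,B,C,E,F,G,H} → run G
t=11: ready={A,B,C,E,F,G,H} → run G
t=12: ready={A,B,C,E,F,H} → run B
t=13: ready={A,B,C,E,F,H} → run B
t=14: ready={A,B,C,E,F,H} → run B
t=15: ready={A,B,C,E,F,H} → run B
t=16: ready={A,B,C,E,F,H} → run B
t=17: ready={A,B,C,E,F,H} → run B
t=18: ready={A,B,C,E,F,H} → run B
t=19: ready={A,C,E,F,H} → run E
t=20: ready={A,C,E,F,H} → run E
t=21: ready={A,C,E,F,H} → run E
t=22: ready={A,C,E,F,H} → run E
t=23: ready={A,C,E,F,H} → run E
t=24: ready={A,C,F,H} → run F
t=25: ready={A,C,F,H} → run F
t=26: ready={A,C,F,H} → run F
t=27: ready={A,C,F,H} → run F
t=28: ready={A,C,F,H} → run F
t=29: ready={A,C,F,H} → run F
t=30: ready={A,C,F,H} → run F
t=31: ready={A,C,H} → run C
t=32: ready={A,C,H} → run C
t=33: ready={A,C,H} → run C
t=34: ready={A,C,H} → run C
t=35: ready={A,H} → run A
t=36: ready={A,H} → run A
t=37: ready={A,H} → run A
t=38: ready={A,H} → run A
t=39: ready={A,H} → run A
t=40: ready={A,H} → run A
t=41: ready={A,H} → run A
t=42: ready={H} → run H
t=43: ready={H} → run H
t=44: ready={H} → run H
t=45: ready={H} → run H
t=46: (idle)
t=47: (idle)
t=48: (idle)
t=49: (idle)

completion order = D, G, B, E, F, C, A, H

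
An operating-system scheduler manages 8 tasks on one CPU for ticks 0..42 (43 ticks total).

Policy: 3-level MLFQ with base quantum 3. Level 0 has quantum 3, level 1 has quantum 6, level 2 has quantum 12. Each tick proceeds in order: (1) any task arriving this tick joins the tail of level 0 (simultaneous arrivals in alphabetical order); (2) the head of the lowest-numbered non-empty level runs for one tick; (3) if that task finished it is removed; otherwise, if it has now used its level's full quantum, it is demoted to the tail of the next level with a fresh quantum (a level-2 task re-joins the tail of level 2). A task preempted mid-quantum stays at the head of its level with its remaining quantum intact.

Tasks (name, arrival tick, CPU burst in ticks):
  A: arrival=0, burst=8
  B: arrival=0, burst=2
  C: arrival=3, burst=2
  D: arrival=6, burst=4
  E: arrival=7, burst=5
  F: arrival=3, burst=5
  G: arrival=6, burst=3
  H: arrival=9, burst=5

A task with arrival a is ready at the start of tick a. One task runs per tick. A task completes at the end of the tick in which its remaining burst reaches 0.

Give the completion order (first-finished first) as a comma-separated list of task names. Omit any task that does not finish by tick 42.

completion order = B, C, G, A, F, D, E, H

t=0: L0/L1/L2 = AB/-/- → run A
t=1: L0/L1/L2 = AB/-/- → run A
t=2: L0/L1/L2 = AB/-/- → run A
t=3: L0/L1/L2 = BCF/A/- → run B
t=4: L0/L1/L2 = BCF/A/- → run B
t=5: L0/L1/L2 = CF/A/- → run C
t=6: L0/L1/L2 = CFDG/A/- → run C
t=7: L0/L1/L2 = FDGE/A/- → run F
t=8: L0/L1/L2 = FDGE/A/- → run F
t=9: L0/L1/L2 = FDGEH/A/- → run F
t=10: L0/L1/L2 = DGEH/AF/- → run D
t=11: L0/L1/L2 = DGEH/AF/- → run D
t=12: L0/L1/L2 = DGEH/AF/- → run D
t=13: L0/L1/L2 = GEH/AFD/- → run G
t=14: L0/L1/L2 = GEH/AFD/- → run G
t=15: L0/L1/L2 = GEH/AFD/- → run G
t=16: L0/L1/L2 = EH/AFD/- → run E
t=17: L0/L1/L2 = EH/AFD/- → run E
t=18: L0/L1/L2 = EH/AFD/- → run E
t=19: L0/L1/L2 = H/AFDE/- → run H
t=20: L0/L1/L2 = H/AFDE/- → run H
t=21: L0/L1/L2 = H/AFDE/- → run H
t=22: L0/L1/L2 = -/AFDEH/- → run A
t=23: L0/L1/L2 = -/AFDEH/- → run A
t=24: L0/L1/L2 = -/AFDEH/- → run A
t=25: L0/L1/L2 = -/AFDEH/- → run A
t=26: L0/L1/L2 = -/AFDEH/- → run A
t=27: L0/L1/L2 = -/FDEH/- → run F
t=28: L0/L1/L2 = -/FDEH/- → run F
t=29: L0/L1/L2 = -/DEH/- → run D
t=30: L0/L1/L2 = -/EH/- → run E
t=31: L0/L1/L2 = -/EH/- → run E
t=32: L0/L1/L2 = -/H/- → run H
t=33: L0/L1/L2 = -/H/- → run H
t=34: (idle)
t=35: (idle)
t=36: (idle)
t=37: (idle)
t=38: (idle)
t=39: (idle)
t=40: (idle)
t=41: (idle)
t=42: (idle)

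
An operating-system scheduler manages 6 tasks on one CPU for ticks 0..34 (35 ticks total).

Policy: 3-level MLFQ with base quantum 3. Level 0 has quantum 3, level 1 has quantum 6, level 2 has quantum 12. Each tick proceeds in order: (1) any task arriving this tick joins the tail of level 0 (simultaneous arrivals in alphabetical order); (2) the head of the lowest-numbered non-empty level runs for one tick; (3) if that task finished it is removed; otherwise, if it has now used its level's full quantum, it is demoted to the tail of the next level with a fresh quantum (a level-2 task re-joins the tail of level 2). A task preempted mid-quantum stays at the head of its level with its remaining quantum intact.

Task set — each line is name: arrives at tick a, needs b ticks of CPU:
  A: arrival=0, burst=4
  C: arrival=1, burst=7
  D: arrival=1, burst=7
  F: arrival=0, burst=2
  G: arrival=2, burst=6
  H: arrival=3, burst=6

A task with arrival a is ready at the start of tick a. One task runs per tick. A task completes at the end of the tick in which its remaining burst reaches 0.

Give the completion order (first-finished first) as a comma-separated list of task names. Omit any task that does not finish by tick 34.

t=0: L0/L1/L2 = AF/-/- → run A
t=1: L0/L1/L2 = AFCD/-/- → run A
t=2: L0/L1/L2 = AFCDG/-/- → run A
t=3: L0/L1/L2 = FCDGH/A/- → run F
t=4: L0/L1/L2 = FCDGH/A/- → run F
t=5: L0/L1/L2 = CDGH/A/- → run C
t=6: L0/L1/L2 = CDGH/A/- → run C
t=7: L0/L1/L2 = CDGH/A/- → run C
t=8: L0/L1/L2 = DGH/AC/- → run D
t=9: L0/L1/L2 = DGH/AC/- → run D
t=10: L0/L1/L2 = DGH/AC/- → run D
t=11: L0/L1/L2 = GH/ACD/- → run G
t=12: L0/L1/L2 = GH/ACD/- → run G
t=13: L0/L1/L2 = GH/ACD/- → run G
t=14: L0/L1/L2 = H/ACDG/- → run H
t=15: L0/L1/L2 = H/ACDG/- → run H
t=16: L0/L1/L2 = H/ACDG/- → run H
t=17: L0/L1/L2 = -/ACDGH/- → run A
t=18: L0/L1/L2 = -/CDGH/- → run C
t=19: L0/L1/L2 = -/CDGH/- → run C
t=20: L0/L1/L2 = -/CDGH/- → run C
t=21: L0/L1/L2 = -/CDGH/- → run C
t=22: L0/L1/L2 = -/DGH/- → run D
t=23: L0/L1/L2 = -/DGH/- → run D
t=24: L0/L1/L2 = -/DGH/- → run D
t=25: L0/L1/L2 = -/DGH/- → run D
t=26: L0/L1/L2 = -/GH/- → run G
t=27: L0/L1/L2 = -/GH/- → run G
t=28: L0/L1/L2 = -/GH/- → run G
t=29: L0/L1/L2 = -/H/- → run H
t=30: L0/L1/L2 = -/H/- → run H
t=31: L0/L1/L2 = -/H/- → run H
t=32: (idle)
t=33: (idle)
t=34: (idle)

completion order = F, A, C, D, G, H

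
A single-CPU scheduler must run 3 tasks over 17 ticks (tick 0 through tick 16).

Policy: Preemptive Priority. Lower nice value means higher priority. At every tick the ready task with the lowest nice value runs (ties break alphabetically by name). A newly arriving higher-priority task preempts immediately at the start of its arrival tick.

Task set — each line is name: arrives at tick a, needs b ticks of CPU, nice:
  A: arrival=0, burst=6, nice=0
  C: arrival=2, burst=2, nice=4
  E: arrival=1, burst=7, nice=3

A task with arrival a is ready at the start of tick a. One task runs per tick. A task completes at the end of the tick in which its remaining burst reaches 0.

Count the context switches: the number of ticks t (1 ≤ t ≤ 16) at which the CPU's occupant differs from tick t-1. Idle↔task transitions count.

t=0: ready={A} → run A
t=1: ready={A,E} → run A
t=2: ready={A,C,E} → run A
t=3: ready={A,C,E} → run A
t=4: ready={A,C,E} → run A
t=5: ready={A,C,E} → run A
t=6: ready={C,E} → run E
t=7: ready={C,E} → run E
t=8: ready={C,E} → run E
t=9: ready={C,E} → run E
t=10: ready={C,E} → run E
t=11: ready={C,E} → run E
t=12: ready={C,E} → run E
t=13: ready={C} → run C
t=14: ready={C} → run C
t=15: (idle)
t=16: (idle)

context switches = 3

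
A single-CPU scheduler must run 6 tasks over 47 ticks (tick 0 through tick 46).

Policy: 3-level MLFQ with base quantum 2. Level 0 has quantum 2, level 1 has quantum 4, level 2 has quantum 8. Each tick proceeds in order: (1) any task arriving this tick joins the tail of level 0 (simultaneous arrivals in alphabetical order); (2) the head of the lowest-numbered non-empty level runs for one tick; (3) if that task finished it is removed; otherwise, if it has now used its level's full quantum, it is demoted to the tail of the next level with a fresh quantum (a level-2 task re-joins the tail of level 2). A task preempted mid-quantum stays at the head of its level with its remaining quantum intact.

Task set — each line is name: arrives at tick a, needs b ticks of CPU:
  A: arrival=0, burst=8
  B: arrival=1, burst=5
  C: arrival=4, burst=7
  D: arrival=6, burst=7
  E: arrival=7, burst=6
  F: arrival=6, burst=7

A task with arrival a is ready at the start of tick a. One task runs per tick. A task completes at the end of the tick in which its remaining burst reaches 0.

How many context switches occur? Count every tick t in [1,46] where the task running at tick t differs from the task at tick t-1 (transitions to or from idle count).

context switches = 16

t=0: L0/L1/L2 = A/-/- → run A
t=1: L0/L1/L2 = AB/-/- → run A
t=2: L0/L1/L2 = B/A/- → run B
t=3: L0/L1/L2 = B/A/- → run B
t=4: L0/L1/L2 = C/AB/- → run C
t=5: L0/L1/L2 = C/AB/- → run C
t=6: L0/L1/L2 = DF/ABC/- → run D
t=7: L0/L1/L2 = DFE/ABC/- → run D
t=8: L0/L1/L2 = FE/ABCD/- → run F
t=9: L0/L1/L2 = FE/ABCD/- → run F
t=10: L0/L1/L2 = E/ABCDF/- → run E
t=11: L0/L1/L2 = E/ABCDF/- → run E
t=12: L0/L1/L2 = -/ABCDFE/- → run A
t=13: L0/L1/L2 = -/ABCDFE/- → run A
t=14: L0/L1/L2 = -/ABCDFE/- → run A
t=15: L0/L1/L2 = -/ABCDFE/- → run A
t=16: L0/L1/L2 = -/BCDFE/A → run B
t=17: L0/L1/L2 = -/BCDFE/A → run B
t=18: L0/L1/L2 = -/BCDFE/A → run B
t=19: L0/L1/L2 = -/CDFE/A → run C
t=20: L0/L1/L2 = -/CDFE/A → run C
t=21: L0/L1/L2 = -/CDFE/A → run C
t=22: L0/L1/L2 = -/CDFE/A → run C
t=23: L0/L1/L2 = -/DFE/AC → run D
t=24: L0/L1/L2 = -/DFE/AC → run D
t=25: L0/L1/L2 = -/DFE/AC → run D
t=26: L0/L1/L2 = -/DFE/AC → run D
t=27: L0/L1/L2 = -/FE/ACD → run F
t=28: L0/L1/L2 = -/FE/ACD → run F
t=29: L0/L1/L2 = -/FE/ACD → run F
t=30: L0/L1/L2 = -/FE/ACD → run F
t=31: L0/L1/L2 = -/E/ACDF → run E
t=32: L0/L1/L2 = -/E/ACDF → run E
t=33: L0/L1/L2 = -/E/ACDF → run E
t=34: L0/L1/L2 = -/E/ACDF → run E
t=35: L0/L1/L2 = -/-/ACDF → run A
t=36: L0/L1/L2 = -/-/ACDF → run A
t=37: L0/L1/L2 = -/-/CDF → run C
t=38: L0/L1/L2 = -/-/DF → run D
t=39: L0/L1/L2 = -/-/F → run F
t=40: (idle)
t=41: (idle)
t=42: (idle)
t=43: (idle)
t=44: (idle)
t=45: (idle)
t=46: (idle)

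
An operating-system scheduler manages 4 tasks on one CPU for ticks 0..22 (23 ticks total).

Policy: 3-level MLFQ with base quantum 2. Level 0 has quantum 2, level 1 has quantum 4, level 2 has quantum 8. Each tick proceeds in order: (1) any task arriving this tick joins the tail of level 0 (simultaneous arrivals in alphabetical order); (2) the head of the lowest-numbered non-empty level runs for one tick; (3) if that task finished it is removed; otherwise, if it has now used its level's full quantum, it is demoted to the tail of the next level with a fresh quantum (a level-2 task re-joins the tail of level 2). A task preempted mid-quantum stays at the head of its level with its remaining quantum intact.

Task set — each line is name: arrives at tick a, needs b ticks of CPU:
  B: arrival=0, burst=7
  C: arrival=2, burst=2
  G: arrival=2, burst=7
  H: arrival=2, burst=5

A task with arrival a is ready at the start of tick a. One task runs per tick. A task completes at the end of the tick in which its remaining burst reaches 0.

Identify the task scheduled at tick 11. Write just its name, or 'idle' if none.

t=0: L0/L1/L2 = B/-/- → run B
t=1: L0/L1/L2 = B/-/- → run B
t=2: L0/L1/L2 = CGH/B/- → run C
t=3: L0/L1/L2 = CGH/B/- → run C
t=4: L0/L1/L2 = GH/B/- → run G
t=5: L0/L1/L2 = GH/B/- → run G
t=6: L0/L1/L2 = H/BG/- → run H
t=7: L0/L1/L2 = H/BG/- → run H
t=8: L0/L1/L2 = -/BGH/- → run B
t=9: L0/L1/L2 = -/BGH/- → run B
t=10: L0/L1/L2 = -/BGH/- → run B
t=11: L0/L1/L2 = -/BGH/- → run B
t=12: L0/L1/L2 = -/GH/B → run G
t=13: L0/L1/L2 = -/GH/B → run G
t=14: L0/L1/L2 = -/GH/B → run G
t=15: L0/L1/L2 = -/GH/B → run G
t=16: L0/L1/L2 = -/H/BG → run H
t=17: L0/L1/L2 = -/H/BG → run H
t=18: L0/L1/L2 = -/H/BG → run H
t=19: L0/L1/L2 = -/-/BG → run B
t=20: L0/L1/L2 = -/-/G → run G
t=21: (idle)
t=22: (idle)

running at tick 11 = B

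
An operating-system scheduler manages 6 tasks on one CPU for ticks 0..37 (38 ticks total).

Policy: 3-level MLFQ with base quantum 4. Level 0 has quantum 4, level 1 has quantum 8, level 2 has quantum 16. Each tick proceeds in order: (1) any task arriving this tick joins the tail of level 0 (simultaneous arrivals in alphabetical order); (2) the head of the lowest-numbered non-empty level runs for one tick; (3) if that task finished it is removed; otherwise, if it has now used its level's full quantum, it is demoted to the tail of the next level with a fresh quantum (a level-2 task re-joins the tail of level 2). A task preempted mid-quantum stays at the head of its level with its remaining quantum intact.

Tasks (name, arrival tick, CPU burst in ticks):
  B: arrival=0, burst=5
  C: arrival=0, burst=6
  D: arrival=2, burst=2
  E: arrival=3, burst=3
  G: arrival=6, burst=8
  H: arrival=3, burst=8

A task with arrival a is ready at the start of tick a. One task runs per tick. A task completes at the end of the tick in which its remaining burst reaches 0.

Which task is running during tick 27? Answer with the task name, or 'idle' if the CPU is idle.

running at tick 27 = H

t=0: L0/L1/L2 = BC/-/- → run B
t=1: L0/L1/L2 = BC/-/- → run B
t=2: L0/L1/L2 = BCD/-/- → run B
t=3: L0/L1/L2 = BCDEH/-/- → run B
t=4: L0/L1/L2 = CDEH/B/- → run C
t=5: L0/L1/L2 = CDEH/B/- → run C
t=6: L0/L1/L2 = CDEHG/B/- → run C
t=7: L0/L1/L2 = CDEHG/B/- → run C
t=8: L0/L1/L2 = DEHG/BC/- → run D
t=9: L0/L1/L2 = DEHG/BC/- → run D
t=10: L0/L1/L2 = EHG/BC/- → run E
t=11: L0/L1/L2 = EHG/BC/- → run E
t=12: L0/L1/L2 = EHG/BC/- → run E
t=13: L0/L1/L2 = HG/BC/- → run H
t=14: L0/L1/L2 = HG/BC/- → run H
t=15: L0/L1/L2 = HG/BC/- → run H
t=16: L0/L1/L2 = HG/BC/- → run H
t=17: L0/L1/L2 = G/BCH/- → run G
t=18: L0/L1/L2 = G/BCH/- → run G
t=19: L0/L1/L2 = G/BCH/- → run G
t=20: L0/L1/L2 = G/BCH/- → run G
t=21: L0/L1/L2 = -/BCHG/- → run B
t=22: L0/L1/L2 = -/CHG/- → run C
t=23: L0/L1/L2 = -/CHG/- → run C
t=24: L0/L1/L2 = -/HG/- → run H
t=25: L0/L1/L2 = -/HG/- → run H
t=26: L0/L1/L2 = -/HG/- → run H
t=27: L0/L1/L2 = -/HG/- → run H
t=28: L0/L1/L2 = -/G/- → run G
t=29: L0/L1/L2 = -/G/- → run G
t=30: L0/L1/L2 = -/G/- → run G
t=31: L0/L1/L2 = -/G/- → run G
t=32: (idle)
t=33: (idle)
t=34: (idle)
t=35: (idle)
t=36: (idle)
t=37: (idle)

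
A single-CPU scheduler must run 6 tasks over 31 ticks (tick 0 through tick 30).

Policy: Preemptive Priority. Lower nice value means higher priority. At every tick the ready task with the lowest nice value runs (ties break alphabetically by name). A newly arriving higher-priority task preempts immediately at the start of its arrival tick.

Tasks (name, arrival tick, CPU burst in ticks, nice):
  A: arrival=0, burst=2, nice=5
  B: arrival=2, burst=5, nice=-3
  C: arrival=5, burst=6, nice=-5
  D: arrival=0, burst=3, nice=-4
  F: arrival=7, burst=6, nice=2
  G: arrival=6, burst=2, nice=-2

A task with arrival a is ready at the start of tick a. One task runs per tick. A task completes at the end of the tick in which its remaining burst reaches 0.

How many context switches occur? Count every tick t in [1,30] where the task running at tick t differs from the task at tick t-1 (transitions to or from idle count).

t=0: ready={A,D} → run D
t=1: ready={A,D} → run D
t=2: ready={A,B,D} → run D
t=3: ready={A,B} → run B
t=4: ready={A,B} → run B
t=5: ready={A,B,C} → run C
t=6: ready={A,B,C,G} → run C
t=7: ready={A,B,C,F,G} → run C
t=8: ready={A,B,C,F,G} → run C
t=9: ready={A,B,C,F,G} → run C
t=10: ready={A,B,C,F,G} → run C
t=11: ready={A,B,F,G} → run B
t=12: ready={A,B,F,G} → run B
t=13: ready={A,B,F,G} → run B
t=14: ready={A,F,G} → run G
t=15: ready={A,F,G} → run G
t=16: ready={A,F} → run F
t=17: ready={A,F} → run F
t=18: ready={A,F} → run F
t=19: ready={A,F} → run F
t=20: ready={A,F} → run F
t=21: ready={A,F} → run F
t=22: ready={A} → run A
t=23: ready={A} → run A
t=24: (idle)
t=25: (idle)
t=26: (idle)
t=27: (idle)
t=28: (idle)
t=29: (idle)
t=30: (idle)

context switches = 7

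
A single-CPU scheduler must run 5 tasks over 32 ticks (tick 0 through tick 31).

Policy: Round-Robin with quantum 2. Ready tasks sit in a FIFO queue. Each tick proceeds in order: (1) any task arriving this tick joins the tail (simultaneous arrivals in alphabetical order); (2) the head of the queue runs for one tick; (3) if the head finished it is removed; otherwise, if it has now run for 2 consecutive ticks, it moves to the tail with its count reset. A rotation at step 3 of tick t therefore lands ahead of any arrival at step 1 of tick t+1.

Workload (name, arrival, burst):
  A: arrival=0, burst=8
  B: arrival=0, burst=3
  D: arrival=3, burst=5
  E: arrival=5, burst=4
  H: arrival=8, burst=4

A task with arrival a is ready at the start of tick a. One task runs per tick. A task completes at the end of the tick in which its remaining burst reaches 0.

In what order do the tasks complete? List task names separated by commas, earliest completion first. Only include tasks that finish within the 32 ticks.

t=0: queue=[A,B] q_used=0 → run A
t=1: queue=[A,B] q_used=1 → run A
t=2: queue=[B,A] q_used=0 → run B
t=3: queue=[B,A,D] q_used=1 → run B
t=4: queue=[A,D,B] q_used=0 → run A
t=5: queue=[A,D,B,E] q_used=1 → run A
t=6: queue=[D,B,E,A] q_used=0 → run D
t=7: queue=[D,B,E,A] q_used=1 → run D
t=8: queue=[B,E,A,D,H] q_used=0 → run B
t=9: queue=[E,A,D,H] q_used=0 → run E
t=10: queue=[E,A,D,H] q_used=1 → run E
t=11: queue=[A,D,H,E] q_used=0 → run A
t=12: queue=[A,D,H,E] q_used=1 → run A
t=13: queue=[D,H,E,A] q_used=0 → run D
t=14: queue=[D,H,E,A] q_used=1 → run D
t=15: queue=[H,E,A,D] q_used=0 → run H
t=16: queue=[H,E,A,D] q_used=1 → run H
t=17: queue=[E,A,D,H] q_used=0 → run E
t=18: queue=[E,A,D,H] q_used=1 → run E
t=19: queue=[A,D,H] q_used=0 → run A
t=20: queue=[A,D,H] q_used=1 → run A
t=21: queue=[D,H] q_used=0 → run D
t=22: queue=[H] q_used=0 → run H
t=23: queue=[H] q_used=1 → run H
t=24: (idle)
t=25: (idle)
t=26: (idle)
t=27: (idle)
t=28: (idle)
t=29: (idle)
t=30: (idle)
t=31: (idle)

completion order = B, E, A, D, H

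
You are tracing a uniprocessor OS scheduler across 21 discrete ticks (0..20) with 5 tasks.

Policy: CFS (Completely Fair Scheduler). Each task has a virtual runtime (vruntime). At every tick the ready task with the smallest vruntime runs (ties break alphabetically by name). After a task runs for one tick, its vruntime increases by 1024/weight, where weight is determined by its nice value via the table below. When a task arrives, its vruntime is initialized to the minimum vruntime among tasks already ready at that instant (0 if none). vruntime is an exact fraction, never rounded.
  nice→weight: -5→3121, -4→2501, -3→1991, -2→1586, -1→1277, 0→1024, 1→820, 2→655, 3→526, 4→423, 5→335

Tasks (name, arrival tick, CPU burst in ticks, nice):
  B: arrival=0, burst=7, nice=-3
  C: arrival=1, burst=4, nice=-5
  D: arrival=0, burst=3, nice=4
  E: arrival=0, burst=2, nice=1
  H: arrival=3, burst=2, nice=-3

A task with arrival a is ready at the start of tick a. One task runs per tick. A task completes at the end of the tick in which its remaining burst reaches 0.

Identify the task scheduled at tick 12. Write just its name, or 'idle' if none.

running at tick 12 = B

t=0: vr[B=0 D=0 E=0] → run B
t=1: vr[B=1024/1991 C=0 D=0 E=0] → run C
t=2: vr[B=1024/1991 C=1024/3121 D=0 E=0] → run D
t=3: vr[B=1024/1991 C=1024/3121 D=1024/423 E=0 H=0] → run E
t=4: vr[B=1024/1991 C=1024/3121 D=1024/423 E=256/205 H=0] → run H
t=5: vr[B=1024/1991 C=1024/3121 D=1024/423 E=256/205 H=1024/1991] → run C
t=6: vr[B=1024/1991 C=2048/3121 D=1024/423 E=256/205 H=1024/1991] → run B
t=7: vr[B=2048/1991 C=2048/3121 D=1024/423 E=256/205 H=1024/1991] → run H
t=8: vr[B=2048/1991 C=2048/3121 D=1024/423 E=256/205] → run C
t=9: vr[B=2048/1991 C=3072/3121 D=1024/423 E=256/205] → run C
t=10: vr[B=2048/1991 D=1024/423 E=256/205] → run B
t=11: vr[B=3072/1991 D=1024/423 E=256/205] → run E
t=12: vr[B=3072/1991 D=1024/423] → run B
t=13: vr[B=4096/1991 D=1024/423] → run B
t=14: vr[B=5120/1991 D=1024/423] → run D
t=15: vr[B=5120/1991 D=2048/423] → run B
t=16: vr[B=6144/1991 D=2048/423] → run B
t=17: vr[D=2048/423] → run D
t=18: (idle)
t=19: (idle)
t=20: (idle)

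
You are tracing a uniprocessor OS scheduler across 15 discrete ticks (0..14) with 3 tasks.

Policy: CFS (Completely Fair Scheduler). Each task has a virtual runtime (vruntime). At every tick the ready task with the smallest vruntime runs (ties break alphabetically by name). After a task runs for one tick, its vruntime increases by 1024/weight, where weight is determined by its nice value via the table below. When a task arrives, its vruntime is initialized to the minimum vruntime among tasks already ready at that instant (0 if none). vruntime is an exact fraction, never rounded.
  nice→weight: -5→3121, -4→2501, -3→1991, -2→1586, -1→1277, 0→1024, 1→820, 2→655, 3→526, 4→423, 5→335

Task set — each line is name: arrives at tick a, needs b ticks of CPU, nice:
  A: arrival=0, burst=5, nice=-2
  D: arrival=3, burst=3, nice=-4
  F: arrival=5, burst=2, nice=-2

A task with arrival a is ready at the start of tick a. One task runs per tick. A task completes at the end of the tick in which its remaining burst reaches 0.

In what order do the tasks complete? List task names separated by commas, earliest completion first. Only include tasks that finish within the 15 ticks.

completion order = A, D, F

t=0: vr[A=0] → run A
t=1: vr[A=512/793] → run A
t=2: vr[A=1024/793] → run A
t=3: vr[A=1536/793 D=1536/793] → run A
t=4: vr[A=2048/793 D=1536/793] → run D
t=5: vr[A=2048/793 D=76288/32513 F=76288/32513] → run D
t=6: vr[A=2048/793 D=89600/32513 F=76288/32513] → run F
t=7: vr[A=2048/793 D=89600/32513 F=97280/32513] → run A
t=8: vr[D=89600/32513 F=97280/32513] → run D
t=9: vr[F=97280/32513] → run F
t=10: (idle)
t=11: (idle)
t=12: (idle)
t=13: (idle)
t=14: (idle)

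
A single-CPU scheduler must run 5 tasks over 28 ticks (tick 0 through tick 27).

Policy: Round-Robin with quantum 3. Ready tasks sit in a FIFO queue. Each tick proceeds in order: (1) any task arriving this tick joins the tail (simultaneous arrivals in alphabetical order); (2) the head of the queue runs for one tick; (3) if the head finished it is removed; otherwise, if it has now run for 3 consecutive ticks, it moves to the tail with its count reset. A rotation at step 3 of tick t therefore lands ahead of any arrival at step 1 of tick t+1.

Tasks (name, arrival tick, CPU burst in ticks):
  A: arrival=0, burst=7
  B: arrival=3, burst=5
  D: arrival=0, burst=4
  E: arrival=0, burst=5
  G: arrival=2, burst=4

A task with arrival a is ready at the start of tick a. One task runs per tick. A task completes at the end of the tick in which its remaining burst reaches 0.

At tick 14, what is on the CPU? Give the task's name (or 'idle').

running at tick 14 = A

t=0: queue=[A,D,E] q_used=0 → run A
t=1: queue=[A,D,E] q_used=1 → run A
t=2: queue=[A,D,E,G] q_used=2 → run A
t=3: queue=[D,E,G,A,B] q_used=0 → run D
t=4: queue=[D,E,G,A,B] q_used=1 → run D
t=5: queue=[D,E,G,A,B] q_used=2 → run D
t=6: queue=[E,G,A,B,D] q_used=0 → run E
t=7: queue=[E,G,A,B,D] q_used=1 → run E
t=8: queue=[E,G,A,B,D] q_used=2 → run E
t=9: queue=[G,A,B,D,E] q_used=0 → run G
t=10: queue=[G,A,B,D,E] q_used=1 → run G
t=11: queue=[G,A,B,D,E] q_used=2 → run G
t=12: queue=[A,B,D,E,G] q_used=0 → run A
t=13: queue=[A,B,D,E,G] q_used=1 → run A
t=14: queue=[A,B,D,E,G] q_used=2 → run A
t=15: queue=[B,D,E,G,A] q_used=0 → run B
t=16: queue=[B,D,E,G,A] q_used=1 → run B
t=17: queue=[B,D,E,G,A] q_used=2 → run B
t=18: queue=[D,E,G,A,B] q_used=0 → run D
t=19: queue=[E,G,A,B] q_used=0 → run E
t=20: queue=[E,G,A,B] q_used=1 → run E
t=21: queue=[G,A,B] q_used=0 → run G
t=22: queue=[A,B] q_used=0 → run A
t=23: queue=[B] q_used=0 → run B
t=24: queue=[B] q_used=1 → run B
t=25: (idle)
t=26: (idle)
t=27: (idle)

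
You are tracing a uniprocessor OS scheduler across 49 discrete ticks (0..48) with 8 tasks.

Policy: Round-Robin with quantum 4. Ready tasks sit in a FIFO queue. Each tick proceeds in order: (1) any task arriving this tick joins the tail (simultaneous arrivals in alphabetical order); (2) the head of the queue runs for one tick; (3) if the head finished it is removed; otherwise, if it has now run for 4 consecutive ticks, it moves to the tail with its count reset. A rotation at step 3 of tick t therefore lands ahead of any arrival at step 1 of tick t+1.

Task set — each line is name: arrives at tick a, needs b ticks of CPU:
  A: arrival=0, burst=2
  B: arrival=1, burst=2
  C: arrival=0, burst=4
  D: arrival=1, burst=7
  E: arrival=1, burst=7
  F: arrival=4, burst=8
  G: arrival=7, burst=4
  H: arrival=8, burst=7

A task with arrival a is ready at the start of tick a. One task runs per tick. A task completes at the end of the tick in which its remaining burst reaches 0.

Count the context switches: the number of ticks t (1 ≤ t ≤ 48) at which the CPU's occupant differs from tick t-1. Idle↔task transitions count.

t=0: queue=[A,C] q_used=0 → run A
t=1: queue=[A,C,B,D,E] q_used=1 → run A
t=2: queue=[C,B,D,E] q_used=0 → run C
t=3: queue=[C,B,D,E] q_used=1 → run C
t=4: queue=[C,B,D,E,F] q_used=2 → run C
t=5: queue=[C,B,D,E,F] q_used=3 → run C
t=6: queue=[B,D,E,F] q_used=0 → run B
t=7: queue=[B,D,E,F,G] q_used=1 → run B
t=8: queue=[D,E,F,G,H] q_used=0 → run D
t=9: queue=[D,E,F,G,H] q_used=1 → run D
t=10: queue=[D,E,F,G,H] q_used=2 → run D
t=11: queue=[D,E,F,G,H] q_used=3 → run D
t=12: queue=[E,F,G,H,D] q_used=0 → run E
t=13: queue=[E,F,G,H,D] q_used=1 → run E
t=14: queue=[E,F,G,H,D] q_used=2 → run E
t=15: queue=[E,F,G,H,D] q_used=3 → run E
t=16: queue=[F,G,H,D,E] q_used=0 → run F
t=17: queue=[F,G,H,D,E] q_used=1 → run F
t=18: queue=[F,G,H,D,E] q_used=2 → run F
t=19: queue=[F,G,H,D,E] q_used=3 → run F
t=20: queue=[G,H,D,E,F] q_used=0 → run G
t=21: queue=[G,H,D,E,F] q_used=1 → run G
t=22: queue=[G,H,D,E,F] q_used=2 → run G
t=23: queue=[G,H,D,E,F] q_used=3 → run G
t=24: queue=[H,D,E,F] q_used=0 → run H
t=25: queue=[H,D,E,F] q_used=1 → run H
t=26: queue=[H,D,E,F] q_used=2 → run H
t=27: queue=[H,D,E,F] q_used=3 → run H
t=28: queue=[D,E,F,H] q_used=0 → run D
t=29: queue=[D,E,F,H] q_used=1 → run D
t=30: queue=[D,E,F,H] q_used=2 → run D
t=31: queue=[E,F,H] q_used=0 → run E
t=32: queue=[E,F,H] q_used=1 → run E
t=33: queue=[E,F,H] q_used=2 → run E
t=34: queue=[F,H] q_used=0 → run F
t=35: queue=[F,H] q_used=1 → run F
t=36: queue=[F,H] q_used=2 → run F
t=37: queue=[F,H] q_used=3 → run F
t=38: queue=[H] q_used=0 → run H
t=39: queue=[H] q_used=1 → run H
t=40: queue=[H] q_used=2 → run H
t=41: (idle)
t=42: (idle)
t=43: (idle)
t=44: (idle)
t=45: (idle)
t=46: (idle)
t=47: (idle)
t=48: (idle)

context switches = 12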